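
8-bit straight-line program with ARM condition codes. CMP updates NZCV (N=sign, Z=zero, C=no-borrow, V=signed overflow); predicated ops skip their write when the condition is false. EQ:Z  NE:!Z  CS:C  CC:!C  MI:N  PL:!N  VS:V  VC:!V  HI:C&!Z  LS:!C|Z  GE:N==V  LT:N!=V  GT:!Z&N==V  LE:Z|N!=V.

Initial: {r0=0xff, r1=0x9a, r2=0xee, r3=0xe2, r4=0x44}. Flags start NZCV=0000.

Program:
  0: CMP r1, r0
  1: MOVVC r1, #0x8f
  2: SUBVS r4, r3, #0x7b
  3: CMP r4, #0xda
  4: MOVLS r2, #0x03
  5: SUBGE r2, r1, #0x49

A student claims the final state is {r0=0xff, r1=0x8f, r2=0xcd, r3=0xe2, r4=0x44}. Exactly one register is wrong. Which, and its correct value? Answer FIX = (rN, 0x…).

FIX = (r2, 0x46)

0: ✓ CMP  NZCV=1000
1: ✓ MOVVC  r1←0x8f
2: · SUBVS
3: ✓ CMP  NZCV=0000
4: ✓ MOVLS  r2←0x03
5: ✓ SUBGE  r2←0x46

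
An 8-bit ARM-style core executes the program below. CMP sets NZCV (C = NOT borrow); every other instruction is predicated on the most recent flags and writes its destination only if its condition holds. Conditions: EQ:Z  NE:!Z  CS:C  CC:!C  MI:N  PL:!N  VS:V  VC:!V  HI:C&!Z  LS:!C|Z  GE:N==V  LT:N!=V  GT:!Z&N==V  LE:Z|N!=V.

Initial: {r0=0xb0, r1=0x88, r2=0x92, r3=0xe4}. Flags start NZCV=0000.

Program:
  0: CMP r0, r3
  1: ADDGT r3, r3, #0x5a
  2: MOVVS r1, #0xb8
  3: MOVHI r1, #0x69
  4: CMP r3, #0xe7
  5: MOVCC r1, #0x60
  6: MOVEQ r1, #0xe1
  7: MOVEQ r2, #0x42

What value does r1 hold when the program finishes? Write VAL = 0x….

[0] flags=1000 → (cmp)
[1] flags=1000 GT?F → skip
[2] flags=1000 VS?F → skip
[3] flags=1000 HI?F → skip
[4] flags=1000 → (cmp)
[5] flags=1000 CC?T → r1=0x60
[6] flags=1000 EQ?F → skip
[7] flags=1000 EQ?F → skip

VAL = 0x60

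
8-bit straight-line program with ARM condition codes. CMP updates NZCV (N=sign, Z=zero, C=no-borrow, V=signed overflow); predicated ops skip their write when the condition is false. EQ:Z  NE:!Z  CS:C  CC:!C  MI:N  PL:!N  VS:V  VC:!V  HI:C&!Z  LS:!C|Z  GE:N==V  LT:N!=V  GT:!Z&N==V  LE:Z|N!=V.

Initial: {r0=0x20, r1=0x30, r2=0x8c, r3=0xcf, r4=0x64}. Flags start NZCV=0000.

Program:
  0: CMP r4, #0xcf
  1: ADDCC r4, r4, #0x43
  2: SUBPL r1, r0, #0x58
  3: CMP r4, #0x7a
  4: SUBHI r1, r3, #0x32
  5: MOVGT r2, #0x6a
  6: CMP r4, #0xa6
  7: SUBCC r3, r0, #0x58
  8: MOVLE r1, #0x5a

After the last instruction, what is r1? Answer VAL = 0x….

0: ✓ CMP  NZCV=1001
1: ✓ ADDCC  r4←0xa7
2: · SUBPL
3: ✓ CMP  NZCV=0011
4: ✓ SUBHI  r1←0x9d
5: · MOVGT
6: ✓ CMP  NZCV=0010
7: · SUBCC
8: · MOVLE

VAL = 0x9d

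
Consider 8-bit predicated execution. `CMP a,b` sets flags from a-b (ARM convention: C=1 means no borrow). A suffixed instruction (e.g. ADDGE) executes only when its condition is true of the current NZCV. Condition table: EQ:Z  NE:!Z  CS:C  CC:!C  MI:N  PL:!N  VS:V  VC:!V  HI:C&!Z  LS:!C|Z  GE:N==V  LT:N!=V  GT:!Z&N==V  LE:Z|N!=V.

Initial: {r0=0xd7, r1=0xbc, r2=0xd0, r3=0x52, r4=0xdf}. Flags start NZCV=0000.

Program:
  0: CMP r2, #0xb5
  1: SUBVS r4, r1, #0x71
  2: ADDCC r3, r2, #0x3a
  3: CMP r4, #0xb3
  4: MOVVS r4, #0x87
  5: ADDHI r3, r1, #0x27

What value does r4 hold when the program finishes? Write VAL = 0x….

VAL = 0xdf

[0] flags=0010 → (cmp)
[1] flags=0010 VS?F → skip
[2] flags=0010 CC?F → skip
[3] flags=0010 → (cmp)
[4] flags=0010 VS?F → skip
[5] flags=0010 HI?T → r3=0xe3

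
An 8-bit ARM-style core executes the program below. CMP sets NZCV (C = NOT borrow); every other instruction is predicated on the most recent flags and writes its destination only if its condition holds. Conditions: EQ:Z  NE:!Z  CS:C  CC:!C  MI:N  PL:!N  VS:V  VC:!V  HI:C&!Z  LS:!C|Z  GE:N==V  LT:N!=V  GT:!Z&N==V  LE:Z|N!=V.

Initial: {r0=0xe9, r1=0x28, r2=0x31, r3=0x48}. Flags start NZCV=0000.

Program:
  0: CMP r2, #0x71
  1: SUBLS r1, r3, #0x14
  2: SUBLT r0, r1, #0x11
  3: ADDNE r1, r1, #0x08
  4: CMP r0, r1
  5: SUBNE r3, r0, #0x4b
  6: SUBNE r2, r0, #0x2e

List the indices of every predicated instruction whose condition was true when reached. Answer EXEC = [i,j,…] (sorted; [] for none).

EXEC = [1,2,3,5,6]

0: ✓ CMP  NZCV=1000
1: ✓ SUBLS  r1←0x34
2: ✓ SUBLT  r0←0x23
3: ✓ ADDNE  r1←0x3c
4: ✓ CMP  NZCV=1000
5: ✓ SUBNE  r3←0xd8
6: ✓ SUBNE  r2←0xf5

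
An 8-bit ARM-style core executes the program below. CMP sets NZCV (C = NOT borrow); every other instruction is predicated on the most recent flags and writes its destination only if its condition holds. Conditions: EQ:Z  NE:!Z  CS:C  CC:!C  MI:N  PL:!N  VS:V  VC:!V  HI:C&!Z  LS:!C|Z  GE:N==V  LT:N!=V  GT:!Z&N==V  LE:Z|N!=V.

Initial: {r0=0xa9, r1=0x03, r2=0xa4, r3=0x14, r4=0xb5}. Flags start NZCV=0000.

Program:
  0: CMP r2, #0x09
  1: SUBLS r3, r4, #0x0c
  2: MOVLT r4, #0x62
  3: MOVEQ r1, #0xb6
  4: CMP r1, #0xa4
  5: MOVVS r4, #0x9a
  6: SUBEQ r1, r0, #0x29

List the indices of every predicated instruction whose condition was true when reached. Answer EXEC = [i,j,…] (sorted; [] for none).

EXEC = [2]

0: ✓ CMP  NZCV=1010
1: · SUBLS
2: ✓ MOVLT  r4←0x62
3: · MOVEQ
4: ✓ CMP  NZCV=0000
5: · MOVVS
6: · SUBEQ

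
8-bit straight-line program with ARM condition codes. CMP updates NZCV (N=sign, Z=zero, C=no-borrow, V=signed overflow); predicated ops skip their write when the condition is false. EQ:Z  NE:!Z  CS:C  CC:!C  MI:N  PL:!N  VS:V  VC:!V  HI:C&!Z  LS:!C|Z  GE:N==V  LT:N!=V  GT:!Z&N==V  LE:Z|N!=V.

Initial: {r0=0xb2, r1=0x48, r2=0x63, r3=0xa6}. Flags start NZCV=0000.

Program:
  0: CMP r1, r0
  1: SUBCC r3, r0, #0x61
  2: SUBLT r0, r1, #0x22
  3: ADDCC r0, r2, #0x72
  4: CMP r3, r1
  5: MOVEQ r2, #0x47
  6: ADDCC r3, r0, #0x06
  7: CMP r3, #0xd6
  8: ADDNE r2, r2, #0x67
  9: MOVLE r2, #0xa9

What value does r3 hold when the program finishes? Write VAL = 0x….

0: ✓ CMP  NZCV=1001
1: ✓ SUBCC  r3←0x51
2: · SUBLT
3: ✓ ADDCC  r0←0xd5
4: ✓ CMP  NZCV=0010
5: · MOVEQ
6: · ADDCC
7: ✓ CMP  NZCV=0000
8: ✓ ADDNE  r2←0xca
9: · MOVLE

VAL = 0x51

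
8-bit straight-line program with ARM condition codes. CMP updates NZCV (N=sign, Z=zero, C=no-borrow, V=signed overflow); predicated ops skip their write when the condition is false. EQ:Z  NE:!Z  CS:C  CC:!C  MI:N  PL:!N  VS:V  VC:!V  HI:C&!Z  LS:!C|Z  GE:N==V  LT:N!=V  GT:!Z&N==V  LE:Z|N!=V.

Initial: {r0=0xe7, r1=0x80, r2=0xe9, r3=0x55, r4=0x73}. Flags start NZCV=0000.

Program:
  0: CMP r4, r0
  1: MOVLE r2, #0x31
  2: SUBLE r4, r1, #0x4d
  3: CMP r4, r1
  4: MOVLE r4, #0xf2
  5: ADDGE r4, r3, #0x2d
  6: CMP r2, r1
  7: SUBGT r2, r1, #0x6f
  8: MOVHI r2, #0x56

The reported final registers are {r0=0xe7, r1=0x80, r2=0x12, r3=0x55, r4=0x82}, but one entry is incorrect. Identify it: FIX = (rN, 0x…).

[0] flags=1001 → (cmp)
[1] flags=1001 LE?F → skip
[2] flags=1001 LE?F → skip
[3] flags=1001 → (cmp)
[4] flags=1001 LE?F → skip
[5] flags=1001 GE?T → r4=0x82
[6] flags=0010 → (cmp)
[7] flags=0010 GT?T → r2=0x11
[8] flags=0010 HI?T → r2=0x56

FIX = (r2, 0x56)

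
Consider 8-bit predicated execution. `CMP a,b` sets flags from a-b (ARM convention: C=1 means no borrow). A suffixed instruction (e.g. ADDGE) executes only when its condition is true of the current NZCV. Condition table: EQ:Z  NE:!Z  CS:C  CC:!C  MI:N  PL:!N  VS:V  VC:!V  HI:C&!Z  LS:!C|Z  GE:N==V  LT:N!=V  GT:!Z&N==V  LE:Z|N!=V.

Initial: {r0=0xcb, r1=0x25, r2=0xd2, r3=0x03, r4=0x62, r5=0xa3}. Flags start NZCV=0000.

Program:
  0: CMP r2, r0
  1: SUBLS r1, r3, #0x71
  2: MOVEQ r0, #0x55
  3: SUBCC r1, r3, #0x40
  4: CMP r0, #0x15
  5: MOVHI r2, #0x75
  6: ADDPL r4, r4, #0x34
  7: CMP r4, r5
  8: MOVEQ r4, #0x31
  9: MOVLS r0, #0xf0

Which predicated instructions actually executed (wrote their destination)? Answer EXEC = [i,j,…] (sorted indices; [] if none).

0: ✓ CMP  NZCV=0010
1: · SUBLS
2: · MOVEQ
3: · SUBCC
4: ✓ CMP  NZCV=1010
5: ✓ MOVHI  r2←0x75
6: · ADDPL
7: ✓ CMP  NZCV=1001
8: · MOVEQ
9: ✓ MOVLS  r0←0xf0

EXEC = [5,9]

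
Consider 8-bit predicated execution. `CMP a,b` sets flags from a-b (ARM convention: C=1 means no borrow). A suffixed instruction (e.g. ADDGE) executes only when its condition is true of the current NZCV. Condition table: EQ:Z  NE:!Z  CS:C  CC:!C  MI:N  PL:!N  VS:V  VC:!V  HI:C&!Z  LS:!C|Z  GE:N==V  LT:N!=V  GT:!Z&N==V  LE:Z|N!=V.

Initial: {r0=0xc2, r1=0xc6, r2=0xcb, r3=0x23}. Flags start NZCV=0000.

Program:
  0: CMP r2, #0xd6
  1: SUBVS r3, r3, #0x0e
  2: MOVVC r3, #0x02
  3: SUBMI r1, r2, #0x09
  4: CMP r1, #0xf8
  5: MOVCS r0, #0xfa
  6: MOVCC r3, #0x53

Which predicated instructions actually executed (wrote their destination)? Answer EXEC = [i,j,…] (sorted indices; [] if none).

[0] flags=1000 → (cmp)
[1] flags=1000 VS?F → skip
[2] flags=1000 VC?T → r3=0x02
[3] flags=1000 MI?T → r1=0xc2
[4] flags=1000 → (cmp)
[5] flags=1000 CS?F → skip
[6] flags=1000 CC?T → r3=0x53

EXEC = [2,3,6]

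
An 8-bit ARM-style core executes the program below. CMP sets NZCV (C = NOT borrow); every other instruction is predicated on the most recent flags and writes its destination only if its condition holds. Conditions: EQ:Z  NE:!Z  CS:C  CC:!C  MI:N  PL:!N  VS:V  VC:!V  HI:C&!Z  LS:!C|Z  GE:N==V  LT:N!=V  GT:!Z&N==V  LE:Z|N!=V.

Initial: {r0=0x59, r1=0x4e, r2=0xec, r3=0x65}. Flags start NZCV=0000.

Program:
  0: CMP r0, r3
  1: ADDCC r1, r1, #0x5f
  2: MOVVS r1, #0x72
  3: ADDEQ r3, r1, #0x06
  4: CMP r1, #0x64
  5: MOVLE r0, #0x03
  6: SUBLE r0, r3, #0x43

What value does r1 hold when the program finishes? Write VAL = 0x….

[0] flags=1000 → (cmp)
[1] flags=1000 CC?T → r1=0xad
[2] flags=1000 VS?F → skip
[3] flags=1000 EQ?F → skip
[4] flags=0011 → (cmp)
[5] flags=0011 LE?T → r0=0x03
[6] flags=0011 LE?T → r0=0x22

VAL = 0xad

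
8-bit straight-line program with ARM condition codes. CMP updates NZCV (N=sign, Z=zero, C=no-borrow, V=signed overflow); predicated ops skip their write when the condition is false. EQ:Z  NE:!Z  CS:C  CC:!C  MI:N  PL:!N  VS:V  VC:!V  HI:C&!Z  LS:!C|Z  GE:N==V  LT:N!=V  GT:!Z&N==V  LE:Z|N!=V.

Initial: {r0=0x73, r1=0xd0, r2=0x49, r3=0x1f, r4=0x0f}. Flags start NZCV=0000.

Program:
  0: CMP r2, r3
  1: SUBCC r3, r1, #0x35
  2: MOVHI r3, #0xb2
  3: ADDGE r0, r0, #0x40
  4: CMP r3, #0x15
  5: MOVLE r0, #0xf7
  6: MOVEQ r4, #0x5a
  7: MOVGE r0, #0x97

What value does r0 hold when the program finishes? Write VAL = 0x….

0: ✓ CMP  NZCV=0010
1: · SUBCC
2: ✓ MOVHI  r3←0xb2
3: ✓ ADDGE  r0←0xb3
4: ✓ CMP  NZCV=1010
5: ✓ MOVLE  r0←0xf7
6: · MOVEQ
7: · MOVGE

VAL = 0xf7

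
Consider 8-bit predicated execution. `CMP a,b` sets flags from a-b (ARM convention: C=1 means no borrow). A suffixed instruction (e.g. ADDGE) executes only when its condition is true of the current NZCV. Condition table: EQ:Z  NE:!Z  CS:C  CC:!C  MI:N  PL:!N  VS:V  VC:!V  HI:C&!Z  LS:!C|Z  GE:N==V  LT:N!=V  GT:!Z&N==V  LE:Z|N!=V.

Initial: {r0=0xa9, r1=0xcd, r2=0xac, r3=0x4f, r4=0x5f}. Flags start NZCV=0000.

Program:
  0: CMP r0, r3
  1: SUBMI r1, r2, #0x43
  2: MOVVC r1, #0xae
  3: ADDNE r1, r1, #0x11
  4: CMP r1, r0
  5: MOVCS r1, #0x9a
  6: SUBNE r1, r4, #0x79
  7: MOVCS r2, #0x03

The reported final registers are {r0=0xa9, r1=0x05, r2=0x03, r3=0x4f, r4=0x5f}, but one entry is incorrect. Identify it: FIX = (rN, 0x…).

0: ✓ CMP  NZCV=0011
1: · SUBMI
2: · MOVVC
3: ✓ ADDNE  r1←0xde
4: ✓ CMP  NZCV=0010
5: ✓ MOVCS  r1←0x9a
6: ✓ SUBNE  r1←0xe6
7: ✓ MOVCS  r2←0x03

FIX = (r1, 0xe6)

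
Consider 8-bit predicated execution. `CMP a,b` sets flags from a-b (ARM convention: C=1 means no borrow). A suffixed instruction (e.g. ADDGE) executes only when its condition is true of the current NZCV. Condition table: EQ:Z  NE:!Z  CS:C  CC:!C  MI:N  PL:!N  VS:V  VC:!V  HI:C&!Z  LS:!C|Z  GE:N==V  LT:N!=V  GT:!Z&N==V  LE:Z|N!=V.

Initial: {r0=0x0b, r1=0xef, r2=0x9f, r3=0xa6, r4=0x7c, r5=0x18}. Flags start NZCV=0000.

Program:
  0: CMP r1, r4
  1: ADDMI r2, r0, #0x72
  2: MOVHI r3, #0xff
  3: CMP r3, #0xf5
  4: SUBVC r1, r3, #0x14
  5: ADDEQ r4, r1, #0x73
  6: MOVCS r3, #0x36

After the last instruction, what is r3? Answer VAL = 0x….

VAL = 0x36

[0] flags=0011 → (cmp)
[1] flags=0011 MI?F → skip
[2] flags=0011 HI?T → r3=0xff
[3] flags=0010 → (cmp)
[4] flags=0010 VC?T → r1=0xeb
[5] flags=0010 EQ?F → skip
[6] flags=0010 CS?T → r3=0x36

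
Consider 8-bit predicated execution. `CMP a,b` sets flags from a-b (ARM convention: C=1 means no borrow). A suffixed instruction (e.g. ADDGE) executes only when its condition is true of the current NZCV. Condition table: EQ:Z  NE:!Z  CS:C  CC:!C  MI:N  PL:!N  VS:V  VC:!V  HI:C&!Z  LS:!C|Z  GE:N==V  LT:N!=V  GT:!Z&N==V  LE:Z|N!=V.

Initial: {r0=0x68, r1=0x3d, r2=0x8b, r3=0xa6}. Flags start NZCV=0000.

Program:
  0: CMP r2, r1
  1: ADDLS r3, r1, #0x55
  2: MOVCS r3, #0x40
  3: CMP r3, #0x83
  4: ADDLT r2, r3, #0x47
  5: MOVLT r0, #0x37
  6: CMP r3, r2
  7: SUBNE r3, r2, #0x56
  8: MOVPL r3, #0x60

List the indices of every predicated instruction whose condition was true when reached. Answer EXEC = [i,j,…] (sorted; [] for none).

0: ✓ CMP  NZCV=0011
1: · ADDLS
2: ✓ MOVCS  r3←0x40
3: ✓ CMP  NZCV=1001
4: · ADDLT
5: · MOVLT
6: ✓ CMP  NZCV=1001
7: ✓ SUBNE  r3←0x35
8: · MOVPL

EXEC = [2,7]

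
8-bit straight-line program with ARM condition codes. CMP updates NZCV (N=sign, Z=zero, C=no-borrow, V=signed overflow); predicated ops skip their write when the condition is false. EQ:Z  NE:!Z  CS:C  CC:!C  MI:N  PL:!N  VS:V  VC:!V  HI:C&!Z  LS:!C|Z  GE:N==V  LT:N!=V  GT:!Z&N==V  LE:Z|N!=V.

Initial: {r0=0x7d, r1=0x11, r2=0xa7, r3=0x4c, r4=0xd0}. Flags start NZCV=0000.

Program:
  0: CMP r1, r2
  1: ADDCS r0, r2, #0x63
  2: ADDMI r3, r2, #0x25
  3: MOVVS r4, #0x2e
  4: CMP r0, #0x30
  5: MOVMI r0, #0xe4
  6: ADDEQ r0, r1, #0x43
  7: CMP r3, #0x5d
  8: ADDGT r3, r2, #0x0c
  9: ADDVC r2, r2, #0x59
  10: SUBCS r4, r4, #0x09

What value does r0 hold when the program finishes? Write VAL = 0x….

0: ✓ CMP  NZCV=0000
1: · ADDCS
2: · ADDMI
3: · MOVVS
4: ✓ CMP  NZCV=0010
5: · MOVMI
6: · ADDEQ
7: ✓ CMP  NZCV=1000
8: · ADDGT
9: ✓ ADDVC  r2←0x00
10: · SUBCS

VAL = 0x7d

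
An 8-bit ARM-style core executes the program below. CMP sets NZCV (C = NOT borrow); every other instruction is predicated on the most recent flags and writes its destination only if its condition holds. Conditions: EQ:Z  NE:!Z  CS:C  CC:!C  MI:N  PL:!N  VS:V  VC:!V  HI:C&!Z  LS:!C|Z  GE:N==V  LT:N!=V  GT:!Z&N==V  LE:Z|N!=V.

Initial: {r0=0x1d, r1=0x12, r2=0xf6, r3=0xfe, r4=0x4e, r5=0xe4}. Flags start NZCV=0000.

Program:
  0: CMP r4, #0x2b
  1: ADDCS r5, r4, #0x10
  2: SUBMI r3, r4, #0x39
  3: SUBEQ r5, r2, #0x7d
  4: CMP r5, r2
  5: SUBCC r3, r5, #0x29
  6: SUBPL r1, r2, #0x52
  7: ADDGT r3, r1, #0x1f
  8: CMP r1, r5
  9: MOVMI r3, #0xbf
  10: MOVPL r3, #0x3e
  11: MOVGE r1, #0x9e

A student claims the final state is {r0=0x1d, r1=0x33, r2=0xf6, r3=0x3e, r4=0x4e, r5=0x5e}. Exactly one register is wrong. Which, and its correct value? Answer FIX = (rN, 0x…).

[0] flags=0010 → (cmp)
[1] flags=0010 CS?T → r5=0x5e
[2] flags=0010 MI?F → skip
[3] flags=0010 EQ?F → skip
[4] flags=0000 → (cmp)
[5] flags=0000 CC?T → r3=0x35
[6] flags=0000 PL?T → r1=0xa4
[7] flags=0000 GT?T → r3=0xc3
[8] flags=0011 → (cmp)
[9] flags=0011 MI?F → skip
[10] flags=0011 PL?T → r3=0x3e
[11] flags=0011 GE?F → skip

FIX = (r1, 0xa4)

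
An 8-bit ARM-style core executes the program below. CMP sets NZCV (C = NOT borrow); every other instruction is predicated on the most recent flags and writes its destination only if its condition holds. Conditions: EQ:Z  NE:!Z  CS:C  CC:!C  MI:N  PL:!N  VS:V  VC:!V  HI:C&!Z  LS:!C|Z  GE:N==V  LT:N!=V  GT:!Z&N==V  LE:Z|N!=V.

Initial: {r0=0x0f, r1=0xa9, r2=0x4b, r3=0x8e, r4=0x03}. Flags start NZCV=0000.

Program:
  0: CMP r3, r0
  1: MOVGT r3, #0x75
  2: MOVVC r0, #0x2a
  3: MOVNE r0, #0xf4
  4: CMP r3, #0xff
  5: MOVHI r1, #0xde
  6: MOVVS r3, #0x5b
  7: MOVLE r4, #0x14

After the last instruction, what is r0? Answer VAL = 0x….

[0] flags=0011 → (cmp)
[1] flags=0011 GT?F → skip
[2] flags=0011 VC?F → skip
[3] flags=0011 NE?T → r0=0xf4
[4] flags=1000 → (cmp)
[5] flags=1000 HI?F → skip
[6] flags=1000 VS?F → skip
[7] flags=1000 LE?T → r4=0x14

VAL = 0xf4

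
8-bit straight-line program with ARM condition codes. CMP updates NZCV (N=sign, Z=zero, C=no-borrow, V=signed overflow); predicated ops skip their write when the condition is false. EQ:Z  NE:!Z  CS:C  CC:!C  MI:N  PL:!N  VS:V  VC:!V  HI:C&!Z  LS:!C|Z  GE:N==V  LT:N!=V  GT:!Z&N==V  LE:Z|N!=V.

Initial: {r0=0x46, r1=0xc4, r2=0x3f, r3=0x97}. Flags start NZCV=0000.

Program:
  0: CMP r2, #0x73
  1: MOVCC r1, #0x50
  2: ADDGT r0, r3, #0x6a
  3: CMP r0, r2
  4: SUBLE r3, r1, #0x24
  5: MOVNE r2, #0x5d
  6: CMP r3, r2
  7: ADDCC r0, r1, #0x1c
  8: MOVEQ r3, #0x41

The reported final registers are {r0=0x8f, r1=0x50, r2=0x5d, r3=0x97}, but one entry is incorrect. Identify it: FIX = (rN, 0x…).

[0] flags=1000 → (cmp)
[1] flags=1000 CC?T → r1=0x50
[2] flags=1000 GT?F → skip
[3] flags=0010 → (cmp)
[4] flags=0010 LE?F → skip
[5] flags=0010 NE?T → r2=0x5d
[6] flags=0011 → (cmp)
[7] flags=0011 CC?F → skip
[8] flags=0011 EQ?F → skip

FIX = (r0, 0x46)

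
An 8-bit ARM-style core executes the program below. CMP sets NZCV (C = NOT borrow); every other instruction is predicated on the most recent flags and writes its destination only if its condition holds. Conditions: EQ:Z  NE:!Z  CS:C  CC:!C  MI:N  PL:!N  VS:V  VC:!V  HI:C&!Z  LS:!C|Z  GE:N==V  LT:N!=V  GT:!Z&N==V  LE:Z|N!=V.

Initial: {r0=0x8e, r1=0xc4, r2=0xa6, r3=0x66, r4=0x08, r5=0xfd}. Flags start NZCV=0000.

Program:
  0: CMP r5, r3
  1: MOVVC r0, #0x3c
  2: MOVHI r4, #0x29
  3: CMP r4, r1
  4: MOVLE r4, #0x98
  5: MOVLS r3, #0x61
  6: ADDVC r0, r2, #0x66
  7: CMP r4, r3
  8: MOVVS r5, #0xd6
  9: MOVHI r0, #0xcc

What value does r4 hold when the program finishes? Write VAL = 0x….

0: ✓ CMP  NZCV=1010
1: ✓ MOVVC  r0←0x3c
2: ✓ MOVHI  r4←0x29
3: ✓ CMP  NZCV=0000
4: · MOVLE
5: ✓ MOVLS  r3←0x61
6: ✓ ADDVC  r0←0x0c
7: ✓ CMP  NZCV=1000
8: · MOVVS
9: · MOVHI

VAL = 0x29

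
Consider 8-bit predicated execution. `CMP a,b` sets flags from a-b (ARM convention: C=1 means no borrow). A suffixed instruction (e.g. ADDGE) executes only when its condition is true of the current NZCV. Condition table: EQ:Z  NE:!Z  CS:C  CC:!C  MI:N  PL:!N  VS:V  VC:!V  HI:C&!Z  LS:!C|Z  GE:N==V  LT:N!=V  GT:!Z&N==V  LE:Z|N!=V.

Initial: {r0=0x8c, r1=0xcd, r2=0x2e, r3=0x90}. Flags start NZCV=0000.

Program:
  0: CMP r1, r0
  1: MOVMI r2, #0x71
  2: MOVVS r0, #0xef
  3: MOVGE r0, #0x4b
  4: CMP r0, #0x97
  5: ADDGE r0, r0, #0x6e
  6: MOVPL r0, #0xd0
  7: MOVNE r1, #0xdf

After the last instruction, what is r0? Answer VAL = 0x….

VAL = 0xb9

[0] flags=0010 → (cmp)
[1] flags=0010 MI?F → skip
[2] flags=0010 VS?F → skip
[3] flags=0010 GE?T → r0=0x4b
[4] flags=1001 → (cmp)
[5] flags=1001 GE?T → r0=0xb9
[6] flags=1001 PL?F → skip
[7] flags=1001 NE?T → r1=0xdf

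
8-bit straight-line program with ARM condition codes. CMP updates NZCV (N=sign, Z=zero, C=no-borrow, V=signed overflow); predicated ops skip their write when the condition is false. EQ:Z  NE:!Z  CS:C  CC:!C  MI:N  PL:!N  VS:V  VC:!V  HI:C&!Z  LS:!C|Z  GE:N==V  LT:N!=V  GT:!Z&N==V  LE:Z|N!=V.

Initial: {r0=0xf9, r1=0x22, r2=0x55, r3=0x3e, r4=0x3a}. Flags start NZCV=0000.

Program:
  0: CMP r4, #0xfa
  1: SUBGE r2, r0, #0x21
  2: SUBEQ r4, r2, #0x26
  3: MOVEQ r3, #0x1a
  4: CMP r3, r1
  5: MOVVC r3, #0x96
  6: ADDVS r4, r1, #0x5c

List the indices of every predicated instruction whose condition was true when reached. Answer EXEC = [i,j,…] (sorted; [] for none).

0: ✓ CMP  NZCV=0000
1: ✓ SUBGE  r2←0xd8
2: · SUBEQ
3: · MOVEQ
4: ✓ CMP  NZCV=0010
5: ✓ MOVVC  r3←0x96
6: · ADDVS

EXEC = [1,5]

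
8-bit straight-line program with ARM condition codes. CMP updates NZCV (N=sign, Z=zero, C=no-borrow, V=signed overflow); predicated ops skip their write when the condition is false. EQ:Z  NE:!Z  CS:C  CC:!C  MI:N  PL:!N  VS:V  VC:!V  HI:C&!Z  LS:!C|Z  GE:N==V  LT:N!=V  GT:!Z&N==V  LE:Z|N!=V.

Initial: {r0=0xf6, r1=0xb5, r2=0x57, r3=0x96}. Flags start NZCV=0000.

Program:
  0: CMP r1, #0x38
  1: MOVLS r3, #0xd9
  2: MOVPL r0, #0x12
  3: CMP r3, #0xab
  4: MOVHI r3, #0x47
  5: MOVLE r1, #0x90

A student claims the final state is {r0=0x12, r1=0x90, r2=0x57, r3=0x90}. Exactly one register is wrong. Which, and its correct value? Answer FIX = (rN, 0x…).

[0] flags=0011 → (cmp)
[1] flags=0011 LS?F → skip
[2] flags=0011 PL?T → r0=0x12
[3] flags=1000 → (cmp)
[4] flags=1000 HI?F → skip
[5] flags=1000 LE?T → r1=0x90

FIX = (r3, 0x96)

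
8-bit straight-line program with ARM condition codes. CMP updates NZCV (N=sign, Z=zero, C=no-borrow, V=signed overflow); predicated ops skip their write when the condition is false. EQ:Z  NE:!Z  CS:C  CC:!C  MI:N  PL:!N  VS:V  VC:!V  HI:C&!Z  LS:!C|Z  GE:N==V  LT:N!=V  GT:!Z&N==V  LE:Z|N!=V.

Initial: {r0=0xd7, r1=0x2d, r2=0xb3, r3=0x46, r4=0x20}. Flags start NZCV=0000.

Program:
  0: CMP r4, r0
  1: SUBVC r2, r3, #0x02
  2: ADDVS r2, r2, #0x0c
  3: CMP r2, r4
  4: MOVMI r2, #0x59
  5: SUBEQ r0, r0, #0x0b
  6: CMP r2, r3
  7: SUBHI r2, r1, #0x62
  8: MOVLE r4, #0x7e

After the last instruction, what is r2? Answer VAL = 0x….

VAL = 0x44

0: ✓ CMP  NZCV=0000
1: ✓ SUBVC  r2←0x44
2: · ADDVS
3: ✓ CMP  NZCV=0010
4: · MOVMI
5: · SUBEQ
6: ✓ CMP  NZCV=1000
7: · SUBHI
8: ✓ MOVLE  r4←0x7e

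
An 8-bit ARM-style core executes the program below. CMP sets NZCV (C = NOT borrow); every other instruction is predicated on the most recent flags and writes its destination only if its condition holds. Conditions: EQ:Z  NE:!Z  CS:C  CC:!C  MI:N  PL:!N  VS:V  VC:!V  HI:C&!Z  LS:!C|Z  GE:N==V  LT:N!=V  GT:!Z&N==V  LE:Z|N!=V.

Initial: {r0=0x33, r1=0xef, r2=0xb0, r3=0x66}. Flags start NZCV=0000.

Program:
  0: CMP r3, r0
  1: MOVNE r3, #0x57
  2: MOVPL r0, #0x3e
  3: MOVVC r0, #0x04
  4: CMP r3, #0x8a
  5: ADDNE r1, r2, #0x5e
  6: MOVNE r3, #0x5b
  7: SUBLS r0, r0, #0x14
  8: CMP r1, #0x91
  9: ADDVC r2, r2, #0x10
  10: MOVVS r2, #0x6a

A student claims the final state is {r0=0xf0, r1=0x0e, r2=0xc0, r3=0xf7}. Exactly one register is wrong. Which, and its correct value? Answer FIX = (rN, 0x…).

0: ✓ CMP  NZCV=0010
1: ✓ MOVNE  r3←0x57
2: ✓ MOVPL  r0←0x3e
3: ✓ MOVVC  r0←0x04
4: ✓ CMP  NZCV=1001
5: ✓ ADDNE  r1←0x0e
6: ✓ MOVNE  r3←0x5b
7: ✓ SUBLS  r0←0xf0
8: ✓ CMP  NZCV=0000
9: ✓ ADDVC  r2←0xc0
10: · MOVVS

FIX = (r3, 0x5b)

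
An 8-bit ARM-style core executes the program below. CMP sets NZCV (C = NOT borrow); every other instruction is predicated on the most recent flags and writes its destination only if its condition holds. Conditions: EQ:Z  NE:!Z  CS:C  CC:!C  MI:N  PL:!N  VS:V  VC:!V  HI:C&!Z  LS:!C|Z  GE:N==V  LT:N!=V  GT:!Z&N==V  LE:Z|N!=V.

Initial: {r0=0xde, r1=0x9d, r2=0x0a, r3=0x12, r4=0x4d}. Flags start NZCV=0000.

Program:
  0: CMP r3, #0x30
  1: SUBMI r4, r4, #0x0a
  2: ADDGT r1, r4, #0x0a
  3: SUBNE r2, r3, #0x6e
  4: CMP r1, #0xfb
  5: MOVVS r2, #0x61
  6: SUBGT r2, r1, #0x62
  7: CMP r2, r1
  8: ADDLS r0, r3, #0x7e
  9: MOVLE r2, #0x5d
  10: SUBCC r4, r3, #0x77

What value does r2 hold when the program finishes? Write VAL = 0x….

0: ✓ CMP  NZCV=1000
1: ✓ SUBMI  r4←0x43
2: · ADDGT
3: ✓ SUBNE  r2←0xa4
4: ✓ CMP  NZCV=1000
5: · MOVVS
6: · SUBGT
7: ✓ CMP  NZCV=0010
8: · ADDLS
9: · MOVLE
10: · SUBCC

VAL = 0xa4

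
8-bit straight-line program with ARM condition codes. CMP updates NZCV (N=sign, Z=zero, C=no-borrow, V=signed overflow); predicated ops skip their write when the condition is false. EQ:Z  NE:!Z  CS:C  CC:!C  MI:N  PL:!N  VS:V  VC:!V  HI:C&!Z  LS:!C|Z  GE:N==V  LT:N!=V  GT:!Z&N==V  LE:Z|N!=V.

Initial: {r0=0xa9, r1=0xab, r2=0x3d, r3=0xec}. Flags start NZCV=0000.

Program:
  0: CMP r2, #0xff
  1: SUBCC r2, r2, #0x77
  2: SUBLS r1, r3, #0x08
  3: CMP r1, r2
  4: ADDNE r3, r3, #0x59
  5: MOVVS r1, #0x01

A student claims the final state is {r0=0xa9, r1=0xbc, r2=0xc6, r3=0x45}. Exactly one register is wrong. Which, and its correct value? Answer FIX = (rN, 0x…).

FIX = (r1, 0xe4)

[0] flags=0000 → (cmp)
[1] flags=0000 CC?T → r2=0xc6
[2] flags=0000 LS?T → r1=0xe4
[3] flags=0010 → (cmp)
[4] flags=0010 NE?T → r3=0x45
[5] flags=0010 VS?F → skip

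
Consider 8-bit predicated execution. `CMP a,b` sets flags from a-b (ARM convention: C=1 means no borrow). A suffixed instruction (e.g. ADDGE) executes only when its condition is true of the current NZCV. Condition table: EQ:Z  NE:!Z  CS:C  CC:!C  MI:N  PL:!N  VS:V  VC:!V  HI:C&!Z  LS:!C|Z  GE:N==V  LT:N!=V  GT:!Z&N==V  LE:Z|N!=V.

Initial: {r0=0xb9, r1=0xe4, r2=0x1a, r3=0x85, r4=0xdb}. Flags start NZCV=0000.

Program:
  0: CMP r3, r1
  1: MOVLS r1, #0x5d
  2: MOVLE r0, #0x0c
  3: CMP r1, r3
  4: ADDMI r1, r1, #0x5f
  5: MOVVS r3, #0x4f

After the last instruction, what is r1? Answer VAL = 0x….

VAL = 0xbc

[0] flags=1000 → (cmp)
[1] flags=1000 LS?T → r1=0x5d
[2] flags=1000 LE?T → r0=0x0c
[3] flags=1001 → (cmp)
[4] flags=1001 MI?T → r1=0xbc
[5] flags=1001 VS?T → r3=0x4f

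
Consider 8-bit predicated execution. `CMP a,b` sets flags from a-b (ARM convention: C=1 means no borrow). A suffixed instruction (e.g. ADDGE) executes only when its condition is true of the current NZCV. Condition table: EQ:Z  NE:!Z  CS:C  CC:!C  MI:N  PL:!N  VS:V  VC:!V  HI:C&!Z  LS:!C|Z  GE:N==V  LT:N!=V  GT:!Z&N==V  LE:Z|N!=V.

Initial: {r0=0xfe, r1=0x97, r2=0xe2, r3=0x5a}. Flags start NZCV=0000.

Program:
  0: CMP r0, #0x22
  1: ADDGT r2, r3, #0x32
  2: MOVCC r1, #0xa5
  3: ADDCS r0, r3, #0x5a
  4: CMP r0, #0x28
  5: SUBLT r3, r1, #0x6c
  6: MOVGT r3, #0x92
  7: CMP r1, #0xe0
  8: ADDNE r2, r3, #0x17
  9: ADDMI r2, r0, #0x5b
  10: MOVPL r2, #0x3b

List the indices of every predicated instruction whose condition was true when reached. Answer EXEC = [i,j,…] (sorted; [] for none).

EXEC = [3,5,8,9]

[0] flags=1010 → (cmp)
[1] flags=1010 GT?F → skip
[2] flags=1010 CC?F → skip
[3] flags=1010 CS?T → r0=0xb4
[4] flags=1010 → (cmp)
[5] flags=1010 LT?T → r3=0x2b
[6] flags=1010 GT?F → skip
[7] flags=1000 → (cmp)
[8] flags=1000 NE?T → r2=0x42
[9] flags=1000 MI?T → r2=0x0f
[10] flags=1000 PL?F → skip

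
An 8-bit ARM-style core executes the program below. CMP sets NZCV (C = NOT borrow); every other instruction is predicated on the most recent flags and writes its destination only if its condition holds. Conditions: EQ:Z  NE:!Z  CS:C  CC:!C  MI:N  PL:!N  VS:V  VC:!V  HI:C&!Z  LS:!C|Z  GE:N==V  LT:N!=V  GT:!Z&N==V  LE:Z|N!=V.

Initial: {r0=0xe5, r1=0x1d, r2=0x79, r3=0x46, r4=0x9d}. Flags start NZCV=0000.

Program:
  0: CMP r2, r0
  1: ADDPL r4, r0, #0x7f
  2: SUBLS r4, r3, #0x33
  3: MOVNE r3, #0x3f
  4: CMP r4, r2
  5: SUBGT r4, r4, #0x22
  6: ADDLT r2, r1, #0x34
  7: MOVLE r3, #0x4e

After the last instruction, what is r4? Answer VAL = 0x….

[0] flags=1001 → (cmp)
[1] flags=1001 PL?F → skip
[2] flags=1001 LS?T → r4=0x13
[3] flags=1001 NE?T → r3=0x3f
[4] flags=1000 → (cmp)
[5] flags=1000 GT?F → skip
[6] flags=1000 LT?T → r2=0x51
[7] flags=1000 LE?T → r3=0x4e

VAL = 0x13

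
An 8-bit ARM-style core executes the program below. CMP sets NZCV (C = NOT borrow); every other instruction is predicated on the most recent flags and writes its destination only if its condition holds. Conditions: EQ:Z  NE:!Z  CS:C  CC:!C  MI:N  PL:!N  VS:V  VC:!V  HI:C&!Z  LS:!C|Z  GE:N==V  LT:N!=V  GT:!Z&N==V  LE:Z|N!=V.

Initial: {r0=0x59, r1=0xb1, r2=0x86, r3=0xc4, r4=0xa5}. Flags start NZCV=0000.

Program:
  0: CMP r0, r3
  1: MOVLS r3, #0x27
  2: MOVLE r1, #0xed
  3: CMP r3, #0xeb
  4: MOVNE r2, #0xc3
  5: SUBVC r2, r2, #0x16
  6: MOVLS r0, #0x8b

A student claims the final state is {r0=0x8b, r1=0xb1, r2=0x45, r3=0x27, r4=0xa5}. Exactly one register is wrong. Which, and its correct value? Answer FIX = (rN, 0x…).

FIX = (r2, 0xad)

[0] flags=1001 → (cmp)
[1] flags=1001 LS?T → r3=0x27
[2] flags=1001 LE?F → skip
[3] flags=0000 → (cmp)
[4] flags=0000 NE?T → r2=0xc3
[5] flags=0000 VC?T → r2=0xad
[6] flags=0000 LS?T → r0=0x8b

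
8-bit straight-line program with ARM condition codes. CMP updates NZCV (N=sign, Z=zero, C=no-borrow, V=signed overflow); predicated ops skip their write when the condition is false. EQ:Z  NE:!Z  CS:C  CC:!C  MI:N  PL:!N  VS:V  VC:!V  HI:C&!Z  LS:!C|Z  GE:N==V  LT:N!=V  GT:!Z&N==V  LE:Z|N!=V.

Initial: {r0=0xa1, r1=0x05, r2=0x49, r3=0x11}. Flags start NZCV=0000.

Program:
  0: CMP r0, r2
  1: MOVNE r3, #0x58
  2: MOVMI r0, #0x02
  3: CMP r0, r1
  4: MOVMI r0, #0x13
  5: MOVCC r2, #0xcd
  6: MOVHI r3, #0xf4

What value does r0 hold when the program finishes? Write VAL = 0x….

VAL = 0x13

0: ✓ CMP  NZCV=0011
1: ✓ MOVNE  r3←0x58
2: · MOVMI
3: ✓ CMP  NZCV=1010
4: ✓ MOVMI  r0←0x13
5: · MOVCC
6: ✓ MOVHI  r3←0xf4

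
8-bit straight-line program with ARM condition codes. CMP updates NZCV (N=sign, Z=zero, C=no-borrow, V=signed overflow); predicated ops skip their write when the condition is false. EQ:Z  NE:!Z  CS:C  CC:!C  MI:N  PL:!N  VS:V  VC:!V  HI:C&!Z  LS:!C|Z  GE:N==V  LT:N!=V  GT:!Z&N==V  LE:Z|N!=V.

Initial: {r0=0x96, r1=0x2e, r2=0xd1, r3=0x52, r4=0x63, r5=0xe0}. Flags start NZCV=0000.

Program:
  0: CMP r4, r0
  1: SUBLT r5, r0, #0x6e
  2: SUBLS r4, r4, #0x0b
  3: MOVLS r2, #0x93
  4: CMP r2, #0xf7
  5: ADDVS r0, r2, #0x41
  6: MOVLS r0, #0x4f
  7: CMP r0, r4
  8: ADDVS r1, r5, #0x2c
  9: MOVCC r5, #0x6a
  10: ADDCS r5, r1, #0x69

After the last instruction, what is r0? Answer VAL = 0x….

0: ✓ CMP  NZCV=1001
1: · SUBLT
2: ✓ SUBLS  r4←0x58
3: ✓ MOVLS  r2←0x93
4: ✓ CMP  NZCV=1000
5: · ADDVS
6: ✓ MOVLS  r0←0x4f
7: ✓ CMP  NZCV=1000
8: · ADDVS
9: ✓ MOVCC  r5←0x6a
10: · ADDCS

VAL = 0x4f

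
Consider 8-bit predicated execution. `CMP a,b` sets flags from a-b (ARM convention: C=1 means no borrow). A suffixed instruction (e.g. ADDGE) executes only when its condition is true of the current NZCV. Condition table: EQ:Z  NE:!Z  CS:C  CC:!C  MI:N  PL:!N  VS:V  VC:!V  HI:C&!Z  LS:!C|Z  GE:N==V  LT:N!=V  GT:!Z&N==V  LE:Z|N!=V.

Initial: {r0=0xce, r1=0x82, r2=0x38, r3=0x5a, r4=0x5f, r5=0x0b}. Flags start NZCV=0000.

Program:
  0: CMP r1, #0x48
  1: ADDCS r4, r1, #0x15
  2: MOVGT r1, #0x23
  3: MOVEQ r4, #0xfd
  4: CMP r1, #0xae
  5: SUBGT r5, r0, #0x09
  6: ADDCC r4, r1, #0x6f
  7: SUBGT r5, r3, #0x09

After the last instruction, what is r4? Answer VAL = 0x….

0: ✓ CMP  NZCV=0011
1: ✓ ADDCS  r4←0x97
2: · MOVGT
3: · MOVEQ
4: ✓ CMP  NZCV=1000
5: · SUBGT
6: ✓ ADDCC  r4←0xf1
7: · SUBGT

VAL = 0xf1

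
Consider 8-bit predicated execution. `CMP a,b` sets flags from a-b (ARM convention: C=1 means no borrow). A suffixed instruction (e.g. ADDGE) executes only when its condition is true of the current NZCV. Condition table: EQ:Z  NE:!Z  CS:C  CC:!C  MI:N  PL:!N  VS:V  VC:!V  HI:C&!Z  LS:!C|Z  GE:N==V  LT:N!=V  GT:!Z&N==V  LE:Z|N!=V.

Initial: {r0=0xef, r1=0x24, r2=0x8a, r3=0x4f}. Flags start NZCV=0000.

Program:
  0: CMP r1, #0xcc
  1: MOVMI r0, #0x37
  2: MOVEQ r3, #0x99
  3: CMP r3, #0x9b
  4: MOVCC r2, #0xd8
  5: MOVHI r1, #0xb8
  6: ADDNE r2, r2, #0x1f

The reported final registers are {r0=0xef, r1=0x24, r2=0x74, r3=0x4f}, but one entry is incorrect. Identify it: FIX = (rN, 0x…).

FIX = (r2, 0xf7)

[0] flags=0000 → (cmp)
[1] flags=0000 MI?F → skip
[2] flags=0000 EQ?F → skip
[3] flags=1001 → (cmp)
[4] flags=1001 CC?T → r2=0xd8
[5] flags=1001 HI?F → skip
[6] flags=1001 NE?T → r2=0xf7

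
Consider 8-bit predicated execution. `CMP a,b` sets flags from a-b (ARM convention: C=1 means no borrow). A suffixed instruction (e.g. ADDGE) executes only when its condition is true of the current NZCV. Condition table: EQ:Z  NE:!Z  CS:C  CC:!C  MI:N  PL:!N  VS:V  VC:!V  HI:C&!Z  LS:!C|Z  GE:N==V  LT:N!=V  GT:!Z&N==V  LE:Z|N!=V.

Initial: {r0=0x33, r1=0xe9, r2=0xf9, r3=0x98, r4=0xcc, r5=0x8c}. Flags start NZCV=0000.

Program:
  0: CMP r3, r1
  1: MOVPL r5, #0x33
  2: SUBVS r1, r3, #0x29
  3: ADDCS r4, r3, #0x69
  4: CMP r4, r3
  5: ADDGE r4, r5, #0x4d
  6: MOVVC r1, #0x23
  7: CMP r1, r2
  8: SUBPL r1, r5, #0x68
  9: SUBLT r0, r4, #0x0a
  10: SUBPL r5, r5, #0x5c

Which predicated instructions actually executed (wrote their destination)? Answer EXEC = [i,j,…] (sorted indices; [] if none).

[0] flags=1000 → (cmp)
[1] flags=1000 PL?F → skip
[2] flags=1000 VS?F → skip
[3] flags=1000 CS?F → skip
[4] flags=0010 → (cmp)
[5] flags=0010 GE?T → r4=0xd9
[6] flags=0010 VC?T → r1=0x23
[7] flags=0000 → (cmp)
[8] flags=0000 PL?T → r1=0x24
[9] flags=0000 LT?F → skip
[10] flags=0000 PL?T → r5=0x30

EXEC = [5,6,8,10]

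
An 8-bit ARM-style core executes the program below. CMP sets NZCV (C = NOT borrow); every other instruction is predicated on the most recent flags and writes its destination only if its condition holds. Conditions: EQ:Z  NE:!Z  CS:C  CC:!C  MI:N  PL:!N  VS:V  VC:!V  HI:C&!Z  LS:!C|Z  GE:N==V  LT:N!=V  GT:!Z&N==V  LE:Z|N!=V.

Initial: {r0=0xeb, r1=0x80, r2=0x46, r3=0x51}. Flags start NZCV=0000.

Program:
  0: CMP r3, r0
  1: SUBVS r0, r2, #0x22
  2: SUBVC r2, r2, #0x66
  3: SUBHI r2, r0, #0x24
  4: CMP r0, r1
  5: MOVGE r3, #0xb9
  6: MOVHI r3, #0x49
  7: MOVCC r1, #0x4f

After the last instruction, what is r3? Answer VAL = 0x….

VAL = 0x49

[0] flags=0000 → (cmp)
[1] flags=0000 VS?F → skip
[2] flags=0000 VC?T → r2=0xe0
[3] flags=0000 HI?F → skip
[4] flags=0010 → (cmp)
[5] flags=0010 GE?T → r3=0xb9
[6] flags=0010 HI?T → r3=0x49
[7] flags=0010 CC?F → skip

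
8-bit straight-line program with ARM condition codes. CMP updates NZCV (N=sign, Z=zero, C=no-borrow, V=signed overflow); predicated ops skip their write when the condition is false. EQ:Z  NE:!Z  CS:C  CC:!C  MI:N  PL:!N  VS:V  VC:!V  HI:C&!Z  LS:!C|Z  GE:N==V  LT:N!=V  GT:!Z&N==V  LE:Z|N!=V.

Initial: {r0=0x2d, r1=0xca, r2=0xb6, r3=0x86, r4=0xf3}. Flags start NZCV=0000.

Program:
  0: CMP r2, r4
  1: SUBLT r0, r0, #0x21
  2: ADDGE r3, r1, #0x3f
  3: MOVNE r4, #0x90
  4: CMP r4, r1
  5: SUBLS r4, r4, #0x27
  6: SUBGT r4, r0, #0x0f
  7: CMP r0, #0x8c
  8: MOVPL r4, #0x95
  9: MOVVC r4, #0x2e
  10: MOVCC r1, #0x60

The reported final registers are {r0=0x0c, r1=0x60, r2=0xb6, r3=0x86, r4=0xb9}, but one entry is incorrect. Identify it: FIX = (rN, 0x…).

[0] flags=1000 → (cmp)
[1] flags=1000 LT?T → r0=0x0c
[2] flags=1000 GE?F → skip
[3] flags=1000 NE?T → r4=0x90
[4] flags=1000 → (cmp)
[5] flags=1000 LS?T → r4=0x69
[6] flags=1000 GT?F → skip
[7] flags=1001 → (cmp)
[8] flags=1001 PL?F → skip
[9] flags=1001 VC?F → skip
[10] flags=1001 CC?T → r1=0x60

FIX = (r4, 0x69)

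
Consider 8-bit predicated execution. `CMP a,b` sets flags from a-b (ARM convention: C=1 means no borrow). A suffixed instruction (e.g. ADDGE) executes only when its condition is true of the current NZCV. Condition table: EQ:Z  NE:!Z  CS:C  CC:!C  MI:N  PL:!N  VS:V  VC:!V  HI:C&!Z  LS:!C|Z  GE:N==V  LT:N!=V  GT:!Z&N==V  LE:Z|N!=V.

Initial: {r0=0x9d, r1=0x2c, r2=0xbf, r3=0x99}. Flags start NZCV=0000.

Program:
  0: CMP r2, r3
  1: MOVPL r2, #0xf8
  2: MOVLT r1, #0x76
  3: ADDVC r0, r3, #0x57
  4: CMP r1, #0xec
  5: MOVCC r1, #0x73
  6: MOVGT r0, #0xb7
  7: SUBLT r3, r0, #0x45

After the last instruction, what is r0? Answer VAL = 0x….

VAL = 0xb7

0: ✓ CMP  NZCV=0010
1: ✓ MOVPL  r2←0xf8
2: · MOVLT
3: ✓ ADDVC  r0←0xf0
4: ✓ CMP  NZCV=0000
5: ✓ MOVCC  r1←0x73
6: ✓ MOVGT  r0←0xb7
7: · SUBLT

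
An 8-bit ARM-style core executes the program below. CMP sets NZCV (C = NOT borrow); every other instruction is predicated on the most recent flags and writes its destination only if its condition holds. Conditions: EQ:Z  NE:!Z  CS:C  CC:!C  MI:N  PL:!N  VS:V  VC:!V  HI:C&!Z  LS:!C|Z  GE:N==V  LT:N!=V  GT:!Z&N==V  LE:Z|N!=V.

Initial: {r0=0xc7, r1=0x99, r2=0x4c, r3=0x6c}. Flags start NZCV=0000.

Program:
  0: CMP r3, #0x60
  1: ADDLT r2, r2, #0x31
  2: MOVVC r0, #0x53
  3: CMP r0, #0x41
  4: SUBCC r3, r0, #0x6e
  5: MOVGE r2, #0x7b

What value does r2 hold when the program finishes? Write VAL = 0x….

[0] flags=0010 → (cmp)
[1] flags=0010 LT?F → skip
[2] flags=0010 VC?T → r0=0x53
[3] flags=0010 → (cmp)
[4] flags=0010 CC?F → skip
[5] flags=0010 GE?T → r2=0x7b

VAL = 0x7b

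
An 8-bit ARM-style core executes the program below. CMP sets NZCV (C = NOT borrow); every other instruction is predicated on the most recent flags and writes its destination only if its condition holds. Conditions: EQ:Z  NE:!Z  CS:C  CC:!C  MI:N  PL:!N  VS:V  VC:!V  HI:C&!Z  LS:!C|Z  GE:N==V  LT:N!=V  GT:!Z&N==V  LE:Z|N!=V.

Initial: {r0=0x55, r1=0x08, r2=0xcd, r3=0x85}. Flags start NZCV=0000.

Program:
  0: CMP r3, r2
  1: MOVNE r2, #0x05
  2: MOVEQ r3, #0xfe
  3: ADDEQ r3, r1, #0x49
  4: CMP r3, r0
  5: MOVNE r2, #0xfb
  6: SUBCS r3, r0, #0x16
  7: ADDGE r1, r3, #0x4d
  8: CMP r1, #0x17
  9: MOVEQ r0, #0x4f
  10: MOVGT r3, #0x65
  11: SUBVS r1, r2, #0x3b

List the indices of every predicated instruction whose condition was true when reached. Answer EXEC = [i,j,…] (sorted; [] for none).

[0] flags=1000 → (cmp)
[1] flags=1000 NE?T → r2=0x05
[2] flags=1000 EQ?F → skip
[3] flags=1000 EQ?F → skip
[4] flags=0011 → (cmp)
[5] flags=0011 NE?T → r2=0xfb
[6] flags=0011 CS?T → r3=0x3f
[7] flags=0011 GE?F → skip
[8] flags=1000 → (cmp)
[9] flags=1000 EQ?F → skip
[10] flags=1000 GT?F → skip
[11] flags=1000 VS?F → skip

EXEC = [1,5,6]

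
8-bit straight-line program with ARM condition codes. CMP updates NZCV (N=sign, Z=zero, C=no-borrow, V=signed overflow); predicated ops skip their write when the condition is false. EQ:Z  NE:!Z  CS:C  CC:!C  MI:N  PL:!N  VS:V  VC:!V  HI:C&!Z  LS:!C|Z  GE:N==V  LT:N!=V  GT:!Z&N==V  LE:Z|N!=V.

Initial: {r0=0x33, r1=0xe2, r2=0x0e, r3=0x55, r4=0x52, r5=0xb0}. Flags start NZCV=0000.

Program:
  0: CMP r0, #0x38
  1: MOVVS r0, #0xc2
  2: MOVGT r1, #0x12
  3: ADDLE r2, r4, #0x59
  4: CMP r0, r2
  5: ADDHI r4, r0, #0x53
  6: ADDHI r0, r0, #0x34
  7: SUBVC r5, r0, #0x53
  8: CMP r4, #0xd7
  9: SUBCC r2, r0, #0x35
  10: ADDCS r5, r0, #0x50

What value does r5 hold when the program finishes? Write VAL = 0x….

VAL = 0xb0

[0] flags=1000 → (cmp)
[1] flags=1000 VS?F → skip
[2] flags=1000 GT?F → skip
[3] flags=1000 LE?T → r2=0xab
[4] flags=1001 → (cmp)
[5] flags=1001 HI?F → skip
[6] flags=1001 HI?F → skip
[7] flags=1001 VC?F → skip
[8] flags=0000 → (cmp)
[9] flags=0000 CC?T → r2=0xfe
[10] flags=0000 CS?F → skip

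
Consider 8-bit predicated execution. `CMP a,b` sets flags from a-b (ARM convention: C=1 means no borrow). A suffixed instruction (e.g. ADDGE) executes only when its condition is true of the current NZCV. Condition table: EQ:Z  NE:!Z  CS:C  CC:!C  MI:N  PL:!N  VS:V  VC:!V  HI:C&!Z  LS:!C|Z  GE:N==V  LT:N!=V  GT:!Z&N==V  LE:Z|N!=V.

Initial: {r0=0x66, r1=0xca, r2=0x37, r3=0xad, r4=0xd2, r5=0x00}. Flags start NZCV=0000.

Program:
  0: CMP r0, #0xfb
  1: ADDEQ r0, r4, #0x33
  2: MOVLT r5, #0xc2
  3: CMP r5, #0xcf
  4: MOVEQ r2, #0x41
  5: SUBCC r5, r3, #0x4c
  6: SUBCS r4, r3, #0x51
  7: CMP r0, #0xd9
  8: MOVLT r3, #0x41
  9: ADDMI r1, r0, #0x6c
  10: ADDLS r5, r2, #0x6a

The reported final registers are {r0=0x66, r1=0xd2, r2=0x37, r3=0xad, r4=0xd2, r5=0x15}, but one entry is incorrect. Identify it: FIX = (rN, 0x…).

0: ✓ CMP  NZCV=0000
1: · ADDEQ
2: · MOVLT
3: ✓ CMP  NZCV=0000
4: · MOVEQ
5: ✓ SUBCC  r5←0x61
6: · SUBCS
7: ✓ CMP  NZCV=1001
8: · MOVLT
9: ✓ ADDMI  r1←0xd2
10: ✓ ADDLS  r5←0xa1

FIX = (r5, 0xa1)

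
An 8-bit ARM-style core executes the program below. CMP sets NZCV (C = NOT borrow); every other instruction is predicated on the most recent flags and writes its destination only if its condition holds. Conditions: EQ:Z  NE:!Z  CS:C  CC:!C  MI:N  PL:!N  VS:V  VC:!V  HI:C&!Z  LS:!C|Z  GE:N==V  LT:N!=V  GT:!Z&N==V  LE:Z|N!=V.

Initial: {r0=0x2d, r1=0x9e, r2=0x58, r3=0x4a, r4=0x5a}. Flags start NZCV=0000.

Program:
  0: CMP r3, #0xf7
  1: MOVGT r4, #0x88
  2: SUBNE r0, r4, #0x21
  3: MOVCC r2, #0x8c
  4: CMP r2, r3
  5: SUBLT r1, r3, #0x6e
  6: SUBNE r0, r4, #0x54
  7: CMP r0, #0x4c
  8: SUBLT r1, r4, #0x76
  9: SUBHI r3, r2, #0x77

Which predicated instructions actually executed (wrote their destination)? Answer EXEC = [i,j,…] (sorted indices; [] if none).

0: ✓ CMP  NZCV=0000
1: ✓ MOVGT  r4←0x88
2: ✓ SUBNE  r0←0x67
3: ✓ MOVCC  r2←0x8c
4: ✓ CMP  NZCV=0011
5: ✓ SUBLT  r1←0xdc
6: ✓ SUBNE  r0←0x34
7: ✓ CMP  NZCV=1000
8: ✓ SUBLT  r1←0x12
9: · SUBHI

EXEC = [1,2,3,5,6,8]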